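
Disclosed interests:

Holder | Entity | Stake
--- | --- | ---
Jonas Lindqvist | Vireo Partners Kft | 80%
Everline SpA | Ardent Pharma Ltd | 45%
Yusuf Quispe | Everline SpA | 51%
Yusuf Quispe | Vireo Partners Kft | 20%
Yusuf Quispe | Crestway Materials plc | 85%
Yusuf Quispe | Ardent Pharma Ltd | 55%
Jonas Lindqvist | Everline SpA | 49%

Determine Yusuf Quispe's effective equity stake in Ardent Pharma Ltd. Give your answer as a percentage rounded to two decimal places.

77.95%

Yusuf reaches Ardent along 2 paths.
Direct stake: 55% = 55%.
Via Everline: 51% × 45% = 22.95%.
Total: 55% + 22.95% = 77.95%.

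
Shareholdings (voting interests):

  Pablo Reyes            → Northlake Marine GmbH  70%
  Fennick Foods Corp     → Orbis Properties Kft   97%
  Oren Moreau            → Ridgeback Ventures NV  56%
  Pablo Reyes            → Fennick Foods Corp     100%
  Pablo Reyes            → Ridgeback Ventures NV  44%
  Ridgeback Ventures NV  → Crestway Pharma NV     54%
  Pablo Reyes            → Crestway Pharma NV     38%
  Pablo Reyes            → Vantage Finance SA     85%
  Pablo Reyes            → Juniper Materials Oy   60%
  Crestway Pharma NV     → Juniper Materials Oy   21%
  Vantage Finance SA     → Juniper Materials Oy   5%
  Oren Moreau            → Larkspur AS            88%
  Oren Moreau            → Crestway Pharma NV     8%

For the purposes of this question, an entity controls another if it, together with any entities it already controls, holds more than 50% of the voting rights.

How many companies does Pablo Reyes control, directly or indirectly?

Pablo holds 70% of Northlake, so Pablo controls Northlake.
Pablo holds 100% of Fennick, so Pablo controls Fennick.
Pablo holds 85% of Vantage, so Pablo controls Vantage.
Fennick holds 97% of Orbis, so Pablo controls Orbis.
Pablo and Vantage together hold 60% + 5% = 65% of Juniper, so Pablo controls Juniper.
No other company's threshold is met.
Pablo controls 5 companies.

5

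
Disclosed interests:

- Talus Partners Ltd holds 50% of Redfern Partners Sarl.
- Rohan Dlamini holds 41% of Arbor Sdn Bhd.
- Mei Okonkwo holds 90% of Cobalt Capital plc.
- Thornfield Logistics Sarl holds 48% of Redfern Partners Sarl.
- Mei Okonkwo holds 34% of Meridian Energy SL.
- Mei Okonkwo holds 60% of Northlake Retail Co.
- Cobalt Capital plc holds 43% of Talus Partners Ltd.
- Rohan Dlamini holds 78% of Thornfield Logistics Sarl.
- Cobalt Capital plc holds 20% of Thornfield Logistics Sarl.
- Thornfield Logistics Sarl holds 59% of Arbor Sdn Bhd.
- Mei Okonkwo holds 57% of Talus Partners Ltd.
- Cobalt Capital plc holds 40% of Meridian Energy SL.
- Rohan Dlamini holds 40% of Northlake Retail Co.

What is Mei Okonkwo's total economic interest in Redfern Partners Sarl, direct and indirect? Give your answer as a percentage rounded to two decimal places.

56.49%

Mei reaches Redfern along 3 paths.
Via Cobalt → Thornfield: 90% × 20% × 48% = 8.64%.
Via Cobalt → Talus: 90% × 43% × 50% = 19.35%.
Via Talus: 57% × 50% = 28.5%.
Total: 8.64% + 19.35% + 28.5% = 56.49%.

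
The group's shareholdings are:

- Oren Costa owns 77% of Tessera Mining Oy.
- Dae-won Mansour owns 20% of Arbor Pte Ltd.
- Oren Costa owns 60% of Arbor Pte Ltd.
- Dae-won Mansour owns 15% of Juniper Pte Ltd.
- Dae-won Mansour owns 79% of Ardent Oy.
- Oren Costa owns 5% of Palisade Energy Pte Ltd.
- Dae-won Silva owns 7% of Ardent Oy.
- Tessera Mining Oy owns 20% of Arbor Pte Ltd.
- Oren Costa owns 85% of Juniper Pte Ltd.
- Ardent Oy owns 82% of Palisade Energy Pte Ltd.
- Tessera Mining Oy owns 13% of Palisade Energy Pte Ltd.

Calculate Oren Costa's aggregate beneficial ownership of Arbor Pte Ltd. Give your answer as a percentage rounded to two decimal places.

75.40%

Oren reaches Arbor along 2 paths.
Direct stake: 60% = 60%.
Via Tessera: 77% × 20% = 15.4%.
Total: 60% + 15.4% = 75.4%.
Rounded: 75.40%.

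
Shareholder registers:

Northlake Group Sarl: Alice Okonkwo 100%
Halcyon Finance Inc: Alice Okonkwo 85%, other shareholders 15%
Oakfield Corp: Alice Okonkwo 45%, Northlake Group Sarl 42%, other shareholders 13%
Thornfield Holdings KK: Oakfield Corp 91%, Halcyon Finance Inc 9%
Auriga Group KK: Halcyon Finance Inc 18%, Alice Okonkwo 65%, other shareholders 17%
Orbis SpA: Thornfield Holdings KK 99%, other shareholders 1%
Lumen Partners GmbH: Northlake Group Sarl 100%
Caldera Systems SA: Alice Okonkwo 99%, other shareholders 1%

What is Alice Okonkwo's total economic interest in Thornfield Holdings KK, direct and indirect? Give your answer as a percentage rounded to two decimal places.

Alice reaches Thornfield along 3 paths.
Via Oakfield: 45% × 91% = 40.95%.
Via Northlake → Oakfield: 100% × 42% × 91% = 38.22%.
Via Halcyon: 85% × 9% = 7.65%.
Total: 40.95% + 38.22% + 7.65% = 86.82%.

86.82%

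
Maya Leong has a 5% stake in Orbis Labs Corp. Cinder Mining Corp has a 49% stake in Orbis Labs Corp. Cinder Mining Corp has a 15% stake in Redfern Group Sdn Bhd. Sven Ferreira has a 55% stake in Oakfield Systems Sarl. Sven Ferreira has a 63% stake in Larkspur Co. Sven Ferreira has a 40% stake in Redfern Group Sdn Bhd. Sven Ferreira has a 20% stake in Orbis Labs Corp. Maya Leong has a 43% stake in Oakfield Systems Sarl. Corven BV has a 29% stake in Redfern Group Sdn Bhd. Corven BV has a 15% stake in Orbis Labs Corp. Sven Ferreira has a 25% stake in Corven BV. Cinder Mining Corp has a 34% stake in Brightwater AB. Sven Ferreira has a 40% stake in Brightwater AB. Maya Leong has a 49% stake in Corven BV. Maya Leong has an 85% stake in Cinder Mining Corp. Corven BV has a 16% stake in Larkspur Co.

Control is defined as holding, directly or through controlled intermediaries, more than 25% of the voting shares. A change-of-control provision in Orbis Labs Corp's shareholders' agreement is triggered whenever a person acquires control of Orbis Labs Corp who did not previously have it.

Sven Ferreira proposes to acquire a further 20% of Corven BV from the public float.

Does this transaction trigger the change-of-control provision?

The purchase changes only Sven's holdings, so Sven is the only person who could newly come to control Orbis.
Sven holds 40% of Redfern, so Sven controls Redfern.
Sven holds 63% of Larkspur, so Sven controls Larkspur.
Sven holds 55% of Oakfield, so Sven controls Oakfield.
Sven holds 40% of Brightwater, so Sven controls Brightwater.
In Orbis, Sven's side holds only 20%, not > 25%.
So before the transaction, Sven does not control Orbis.
After the purchase, Sven's direct stake in Corven rises to 25% + 20% = 45%.
Sven holds 45% of Corven, so Sven controls Corven.
Sven and Corven together hold 20% + 15% = 35% of Orbis, so Sven controls Orbis.
Sven did not control Orbis before and does after, so the clause is triggered.

Yes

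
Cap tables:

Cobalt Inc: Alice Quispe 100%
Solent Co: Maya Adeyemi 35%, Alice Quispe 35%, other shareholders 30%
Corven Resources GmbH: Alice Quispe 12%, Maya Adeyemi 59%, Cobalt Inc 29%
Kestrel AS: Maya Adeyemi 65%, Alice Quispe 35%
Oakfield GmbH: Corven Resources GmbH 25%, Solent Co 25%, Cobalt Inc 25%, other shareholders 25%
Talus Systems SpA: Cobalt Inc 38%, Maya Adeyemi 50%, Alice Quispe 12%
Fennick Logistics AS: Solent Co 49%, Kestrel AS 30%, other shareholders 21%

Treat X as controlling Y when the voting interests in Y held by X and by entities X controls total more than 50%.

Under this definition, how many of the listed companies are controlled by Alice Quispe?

1

Alice holds 100% of Cobalt, so Alice controls Cobalt.
No other company's threshold is met.
Alice controls 1 company.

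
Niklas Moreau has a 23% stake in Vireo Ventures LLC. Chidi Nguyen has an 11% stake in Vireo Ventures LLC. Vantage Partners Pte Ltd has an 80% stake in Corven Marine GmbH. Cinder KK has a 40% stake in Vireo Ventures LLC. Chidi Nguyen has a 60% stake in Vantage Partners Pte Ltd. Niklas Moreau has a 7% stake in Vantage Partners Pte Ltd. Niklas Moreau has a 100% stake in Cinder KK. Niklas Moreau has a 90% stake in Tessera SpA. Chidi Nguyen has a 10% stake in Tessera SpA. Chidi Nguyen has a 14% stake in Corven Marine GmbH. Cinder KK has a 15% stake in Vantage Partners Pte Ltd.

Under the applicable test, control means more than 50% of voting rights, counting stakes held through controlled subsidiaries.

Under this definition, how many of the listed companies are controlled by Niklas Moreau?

Niklas holds 100% of Cinder, so Niklas controls Cinder.
Cinder and Niklas together hold 40% + 23% = 63% of Vireo, so Niklas controls Vireo.
Niklas holds 90% of Tessera, so Niklas controls Tessera.
No other company's threshold is met.
Niklas controls 3 companies.

3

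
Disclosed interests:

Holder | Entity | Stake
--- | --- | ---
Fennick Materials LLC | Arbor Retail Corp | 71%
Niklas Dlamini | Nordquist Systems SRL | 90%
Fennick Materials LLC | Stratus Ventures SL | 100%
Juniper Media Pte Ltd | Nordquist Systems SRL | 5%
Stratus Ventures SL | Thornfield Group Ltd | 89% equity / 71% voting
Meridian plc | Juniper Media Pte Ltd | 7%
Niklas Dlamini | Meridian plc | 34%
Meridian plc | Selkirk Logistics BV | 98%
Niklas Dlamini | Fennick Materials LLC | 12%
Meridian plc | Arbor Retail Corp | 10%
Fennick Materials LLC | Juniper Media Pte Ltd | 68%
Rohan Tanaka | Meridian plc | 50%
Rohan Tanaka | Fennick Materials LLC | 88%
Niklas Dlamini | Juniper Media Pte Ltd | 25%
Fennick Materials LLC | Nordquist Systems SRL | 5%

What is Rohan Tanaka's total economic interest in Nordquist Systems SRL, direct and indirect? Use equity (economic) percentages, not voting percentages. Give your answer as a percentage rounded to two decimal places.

7.57%

Rohan reaches Nordquist along 3 paths.
Via Fennick → Juniper: 88% × 68% × 5% = 2.992%.
Via Meridian → Juniper: 50% × 7% × 5% = 0.175%.
Via Fennick: 88% × 5% = 4.4%.
Total: 2.992% + 0.175% + 4.4% = 7.567%.
Rounded: 7.57%.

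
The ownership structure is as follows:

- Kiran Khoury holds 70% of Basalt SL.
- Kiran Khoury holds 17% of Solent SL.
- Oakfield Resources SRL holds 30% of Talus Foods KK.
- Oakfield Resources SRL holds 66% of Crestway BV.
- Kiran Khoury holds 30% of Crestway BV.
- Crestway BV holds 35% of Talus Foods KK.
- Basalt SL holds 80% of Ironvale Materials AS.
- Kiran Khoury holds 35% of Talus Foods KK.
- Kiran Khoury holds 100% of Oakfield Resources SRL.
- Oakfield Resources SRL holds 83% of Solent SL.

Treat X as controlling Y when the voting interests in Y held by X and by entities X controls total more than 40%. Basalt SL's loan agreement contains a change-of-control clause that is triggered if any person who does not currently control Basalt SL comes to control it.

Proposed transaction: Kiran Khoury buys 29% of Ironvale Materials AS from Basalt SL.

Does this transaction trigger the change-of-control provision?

No

The purchase adds only to Kiran's holdings (Basalt's stake shrinks), so Kiran is the only person who could newly come to control Basalt.
Kiran holds 70% of Basalt, so Kiran controls Basalt.
So Kiran already controls Basalt before the transaction.
After the purchase, Kiran holds 29% of Ironvale directly, and Basalt's stake falls to 51%.
Kiran controlled Basalt already, so this is not a new person acquiring control; every other person's position is unchanged or reduced.
No new person acquires control, so the clause is not triggered.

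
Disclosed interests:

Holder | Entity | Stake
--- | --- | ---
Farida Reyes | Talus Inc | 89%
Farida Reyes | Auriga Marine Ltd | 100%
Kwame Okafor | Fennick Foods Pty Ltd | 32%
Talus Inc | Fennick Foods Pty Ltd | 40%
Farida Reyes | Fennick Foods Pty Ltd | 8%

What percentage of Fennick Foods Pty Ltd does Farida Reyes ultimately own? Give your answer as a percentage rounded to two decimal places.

Farida reaches Fennick along 2 paths.
Via Talus: 89% × 40% = 35.6%.
Direct stake: 8% = 8%.
Total: 35.6% + 8% = 43.6%.
Rounded: 43.60%.

43.60%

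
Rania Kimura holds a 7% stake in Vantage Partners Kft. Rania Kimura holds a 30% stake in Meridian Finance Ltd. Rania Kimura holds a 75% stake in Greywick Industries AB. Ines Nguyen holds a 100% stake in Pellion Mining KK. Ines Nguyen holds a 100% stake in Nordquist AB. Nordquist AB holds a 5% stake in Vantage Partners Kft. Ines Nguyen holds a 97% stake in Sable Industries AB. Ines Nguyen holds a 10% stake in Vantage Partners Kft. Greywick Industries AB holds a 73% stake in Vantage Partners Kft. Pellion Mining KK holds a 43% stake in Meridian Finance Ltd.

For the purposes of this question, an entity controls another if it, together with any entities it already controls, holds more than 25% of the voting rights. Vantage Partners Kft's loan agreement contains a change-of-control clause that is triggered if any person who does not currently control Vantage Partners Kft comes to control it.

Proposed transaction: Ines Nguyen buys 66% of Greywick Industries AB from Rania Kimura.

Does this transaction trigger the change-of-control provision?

Yes

The purchase adds only to Ines's holdings (Rania's stake shrinks), so Ines is the only person who could newly come to control Vantage.
Ines holds 100% of Nordquist, so Ines controls Nordquist.
Ines holds 100% of Pellion, so Ines controls Pellion.
Ines holds 97% of Sable, so Ines controls Sable.
Pellion holds 43% of Meridian, so Ines controls Meridian.
In Vantage, Ines's side holds only 10% + 5% = 15%, not > 25%.
So before the transaction, Ines does not control Vantage.
After the purchase, Ines holds 66% of Greywick directly, and Rania's stake falls to 9%.
Ines holds 66% of Greywick, so Ines controls Greywick.
Greywick and Ines and Nordquist together hold 73% + 10% + 5% = 88% of Vantage, so Ines controls Vantage.
Ines did not control Vantage before and does after, so the clause is triggered.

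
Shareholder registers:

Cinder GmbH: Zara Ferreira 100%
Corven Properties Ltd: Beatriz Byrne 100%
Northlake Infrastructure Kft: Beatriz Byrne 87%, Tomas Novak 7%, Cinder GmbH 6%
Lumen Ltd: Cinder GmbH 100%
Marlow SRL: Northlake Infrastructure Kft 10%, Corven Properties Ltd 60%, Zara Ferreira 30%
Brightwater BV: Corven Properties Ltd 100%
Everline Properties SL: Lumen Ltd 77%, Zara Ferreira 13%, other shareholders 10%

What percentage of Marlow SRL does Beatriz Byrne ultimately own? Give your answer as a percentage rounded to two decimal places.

Beatriz reaches Marlow along 2 paths.
Via Northlake: 87% × 10% = 8.7%.
Via Corven: 100% × 60% = 60%.
Total: 8.7% + 60% = 68.7%.
Rounded: 68.70%.

68.70%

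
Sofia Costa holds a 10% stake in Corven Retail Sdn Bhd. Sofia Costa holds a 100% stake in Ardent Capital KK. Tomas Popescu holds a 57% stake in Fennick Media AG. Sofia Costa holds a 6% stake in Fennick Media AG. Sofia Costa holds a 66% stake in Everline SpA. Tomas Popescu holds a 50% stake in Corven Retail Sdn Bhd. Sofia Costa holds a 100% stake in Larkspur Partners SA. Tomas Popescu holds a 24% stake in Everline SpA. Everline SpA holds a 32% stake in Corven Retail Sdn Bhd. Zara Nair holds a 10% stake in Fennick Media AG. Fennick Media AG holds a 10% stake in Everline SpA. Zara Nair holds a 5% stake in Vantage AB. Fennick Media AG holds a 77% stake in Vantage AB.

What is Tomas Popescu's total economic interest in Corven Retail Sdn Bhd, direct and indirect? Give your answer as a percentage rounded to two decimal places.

Tomas reaches Corven along 3 paths.
Direct stake: 50% = 50%.
Via Everline: 24% × 32% = 7.68%.
Via Fennick → Everline: 57% × 10% × 32% = 1.824%.
Total: 50% + 7.68% + 1.824% = 59.504%.
Rounded: 59.50%.

59.50%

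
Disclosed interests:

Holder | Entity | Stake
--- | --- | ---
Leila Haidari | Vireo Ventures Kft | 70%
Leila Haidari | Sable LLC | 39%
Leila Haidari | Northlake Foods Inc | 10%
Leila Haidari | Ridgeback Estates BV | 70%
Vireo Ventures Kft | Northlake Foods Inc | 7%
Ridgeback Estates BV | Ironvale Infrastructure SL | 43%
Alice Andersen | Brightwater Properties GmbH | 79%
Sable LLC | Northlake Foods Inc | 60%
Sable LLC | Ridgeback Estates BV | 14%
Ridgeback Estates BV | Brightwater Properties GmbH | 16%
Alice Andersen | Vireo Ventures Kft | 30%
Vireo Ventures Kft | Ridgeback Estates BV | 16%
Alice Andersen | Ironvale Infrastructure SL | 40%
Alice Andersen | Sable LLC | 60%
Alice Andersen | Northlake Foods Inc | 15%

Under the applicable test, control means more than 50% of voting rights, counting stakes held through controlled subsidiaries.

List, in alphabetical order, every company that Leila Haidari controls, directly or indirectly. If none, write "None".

Leila holds 70% of Vireo, so Leila controls Vireo.
Leila and Vireo together hold 70% + 16% = 86% of Ridgeback, so Leila controls Ridgeback.
No other company's threshold is met.

Ridgeback Estates BV, Vireo Ventures Kft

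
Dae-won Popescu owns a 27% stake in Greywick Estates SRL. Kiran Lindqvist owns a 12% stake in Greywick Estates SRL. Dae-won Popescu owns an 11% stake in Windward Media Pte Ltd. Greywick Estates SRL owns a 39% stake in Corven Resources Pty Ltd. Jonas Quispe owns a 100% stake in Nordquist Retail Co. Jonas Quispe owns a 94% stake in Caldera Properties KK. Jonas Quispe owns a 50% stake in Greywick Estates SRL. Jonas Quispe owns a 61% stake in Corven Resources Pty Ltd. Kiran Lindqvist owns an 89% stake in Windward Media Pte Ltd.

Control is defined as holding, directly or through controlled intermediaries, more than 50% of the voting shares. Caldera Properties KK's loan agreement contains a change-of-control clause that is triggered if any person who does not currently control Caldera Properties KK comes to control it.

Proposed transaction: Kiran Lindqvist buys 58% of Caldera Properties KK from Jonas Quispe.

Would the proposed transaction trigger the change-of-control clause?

The purchase adds only to Kiran's holdings (Jonas's stake shrinks), so Kiran is the only person who could newly come to control Caldera.
Kiran holds 89% of Windward, so Kiran controls Windward.
Neither Kiran nor any entity Kiran controls holds any voting interest in Caldera.
So before the transaction, Kiran does not control Caldera.
After the purchase, Kiran holds 58% of Caldera directly, and Jonas's stake falls to 36%.
Kiran holds 58% of Caldera, so Kiran controls Caldera.
Kiran did not control Caldera before and does after, so the clause is triggered.

Yes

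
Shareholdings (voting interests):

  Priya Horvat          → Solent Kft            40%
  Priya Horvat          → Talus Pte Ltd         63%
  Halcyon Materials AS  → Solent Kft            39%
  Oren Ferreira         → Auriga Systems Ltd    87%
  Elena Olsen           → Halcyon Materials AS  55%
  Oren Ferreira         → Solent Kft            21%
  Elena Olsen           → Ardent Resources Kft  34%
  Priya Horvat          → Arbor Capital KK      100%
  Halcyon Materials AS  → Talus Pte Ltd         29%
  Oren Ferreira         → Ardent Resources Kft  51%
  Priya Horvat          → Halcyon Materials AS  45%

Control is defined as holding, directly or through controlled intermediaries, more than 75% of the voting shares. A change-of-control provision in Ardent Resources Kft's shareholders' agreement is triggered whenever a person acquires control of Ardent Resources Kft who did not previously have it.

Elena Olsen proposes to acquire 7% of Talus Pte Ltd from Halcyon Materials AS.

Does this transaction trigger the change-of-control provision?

No

The purchase adds only to Elena's holdings (Halcyon's stake shrinks), so Elena is the only person who could newly come to control Ardent.
Elena's largest direct stake is 55% in Halcyon, which does not meet the threshold, so Elena controls no company.
In Ardent, Elena's side holds only 34%, not > 75%.
So before the transaction, Elena does not control Ardent.
After the purchase, Elena holds 7% of Talus directly, and Halcyon's stake falls to 22%.
Elena's side now holds 7% of Talus, not > 75%, so Elena still does not control Talus.
After the transaction, Elena's side holds 34% of Ardent, not > 75%, so Elena still does not control Ardent.
No new person acquires control, so the clause is not triggered.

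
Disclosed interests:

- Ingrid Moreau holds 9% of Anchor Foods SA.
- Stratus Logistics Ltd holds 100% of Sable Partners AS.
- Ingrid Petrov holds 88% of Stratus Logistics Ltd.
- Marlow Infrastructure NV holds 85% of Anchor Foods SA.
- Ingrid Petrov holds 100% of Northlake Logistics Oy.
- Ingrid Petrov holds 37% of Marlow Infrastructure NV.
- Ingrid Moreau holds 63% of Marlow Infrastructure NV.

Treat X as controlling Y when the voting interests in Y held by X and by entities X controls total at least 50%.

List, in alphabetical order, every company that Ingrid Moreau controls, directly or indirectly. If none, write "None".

Ingrid Moreau holds 63% of Marlow, so Ingrid Moreau controls Marlow.
Marlow and Ingrid Moreau together hold 85% + 9% = 94% of Anchor, so Ingrid Moreau controls Anchor.
No other company's threshold is met.

Anchor Foods SA, Marlow Infrastructure NV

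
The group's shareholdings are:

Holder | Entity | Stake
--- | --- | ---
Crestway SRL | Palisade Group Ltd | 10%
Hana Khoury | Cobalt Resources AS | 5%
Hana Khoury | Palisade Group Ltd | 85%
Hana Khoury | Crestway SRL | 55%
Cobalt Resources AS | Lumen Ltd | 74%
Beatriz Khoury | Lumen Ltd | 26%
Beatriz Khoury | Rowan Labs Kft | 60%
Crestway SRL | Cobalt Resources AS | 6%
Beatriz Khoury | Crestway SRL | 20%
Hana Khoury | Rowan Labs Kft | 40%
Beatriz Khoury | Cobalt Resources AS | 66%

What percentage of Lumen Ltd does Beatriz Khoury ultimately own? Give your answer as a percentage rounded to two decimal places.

75.73%

Beatriz reaches Lumen along 3 paths.
Via Cobalt: 66% × 74% = 48.84%.
Via Crestway → Cobalt: 20% × 6% × 74% = 0.888%.
Direct stake: 26% = 26%.
Total: 48.84% + 0.888% + 26% = 75.728%.
Rounded: 75.73%.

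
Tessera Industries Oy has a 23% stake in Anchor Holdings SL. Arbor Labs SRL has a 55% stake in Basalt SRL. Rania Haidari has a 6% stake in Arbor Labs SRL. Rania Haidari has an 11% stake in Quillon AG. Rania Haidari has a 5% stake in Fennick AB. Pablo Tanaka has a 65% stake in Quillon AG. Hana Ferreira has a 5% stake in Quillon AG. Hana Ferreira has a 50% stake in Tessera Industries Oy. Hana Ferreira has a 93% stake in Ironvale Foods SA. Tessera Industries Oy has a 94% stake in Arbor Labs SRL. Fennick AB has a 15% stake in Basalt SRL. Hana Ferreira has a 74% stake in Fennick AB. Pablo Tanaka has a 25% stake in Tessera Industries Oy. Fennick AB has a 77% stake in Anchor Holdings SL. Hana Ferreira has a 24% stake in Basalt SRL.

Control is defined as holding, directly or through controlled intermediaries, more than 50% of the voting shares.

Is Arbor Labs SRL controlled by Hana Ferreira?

Hana holds 74% of Fennick, so Hana controls Fennick.
Hana holds 93% of Ironvale, so Hana controls Ironvale.
Fennick holds 77% of Anchor, so Hana controls Anchor.
Neither Hana nor any entity Hana controls holds any voting interest in Arbor.
So Hana does not control Arbor.

No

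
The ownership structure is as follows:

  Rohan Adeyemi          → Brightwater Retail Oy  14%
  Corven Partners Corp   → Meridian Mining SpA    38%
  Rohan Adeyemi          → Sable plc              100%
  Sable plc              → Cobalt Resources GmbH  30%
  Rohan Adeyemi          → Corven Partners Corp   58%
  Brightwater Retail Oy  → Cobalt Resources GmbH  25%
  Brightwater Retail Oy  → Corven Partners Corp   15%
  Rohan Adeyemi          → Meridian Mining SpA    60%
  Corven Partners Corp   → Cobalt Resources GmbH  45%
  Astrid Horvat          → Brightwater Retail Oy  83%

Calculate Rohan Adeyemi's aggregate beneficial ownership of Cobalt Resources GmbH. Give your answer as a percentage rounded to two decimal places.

60.55%

Rohan reaches Cobalt along 4 paths.
Via Sable: 100% × 30% = 30%.
Via Brightwater → Corven: 14% × 15% × 45% = 0.945%.
Via Corven: 58% × 45% = 26.1%.
Via Brightwater: 14% × 25% = 3.5%.
Total: 30% + 0.945% + 26.1% + 3.5% = 60.545%.
Rounded: 60.55%.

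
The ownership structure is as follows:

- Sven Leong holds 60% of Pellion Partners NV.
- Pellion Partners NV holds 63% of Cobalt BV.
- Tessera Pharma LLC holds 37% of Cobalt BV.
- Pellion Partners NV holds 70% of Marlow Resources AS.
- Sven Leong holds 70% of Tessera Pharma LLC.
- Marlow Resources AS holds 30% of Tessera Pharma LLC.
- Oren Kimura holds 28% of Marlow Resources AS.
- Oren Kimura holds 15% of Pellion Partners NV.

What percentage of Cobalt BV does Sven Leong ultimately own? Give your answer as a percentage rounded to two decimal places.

68.36%

Sven reaches Cobalt along 3 paths.
Via Pellion: 60% × 63% = 37.8%.
Via Tessera: 70% × 37% = 25.9%.
Via Pellion → Marlow → Tessera: 60% × 70% × 30% × 37% = 4.662%.
Total: 37.8% + 25.9% + 4.662% = 68.362%.
Rounded: 68.36%.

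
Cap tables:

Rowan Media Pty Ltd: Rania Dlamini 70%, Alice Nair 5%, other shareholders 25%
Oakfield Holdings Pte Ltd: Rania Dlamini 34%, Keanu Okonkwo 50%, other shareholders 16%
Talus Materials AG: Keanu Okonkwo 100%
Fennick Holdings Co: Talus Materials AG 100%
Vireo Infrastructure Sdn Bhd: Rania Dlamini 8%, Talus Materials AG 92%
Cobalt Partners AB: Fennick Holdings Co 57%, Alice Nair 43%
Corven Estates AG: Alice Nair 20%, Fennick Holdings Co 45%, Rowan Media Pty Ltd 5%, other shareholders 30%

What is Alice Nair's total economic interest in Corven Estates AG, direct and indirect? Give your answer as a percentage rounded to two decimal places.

20.25%

Alice reaches Corven along 2 paths.
Direct stake: 20% = 20%.
Via Rowan: 5% × 5% = 0.25%.
Total: 20% + 0.25% = 20.25%.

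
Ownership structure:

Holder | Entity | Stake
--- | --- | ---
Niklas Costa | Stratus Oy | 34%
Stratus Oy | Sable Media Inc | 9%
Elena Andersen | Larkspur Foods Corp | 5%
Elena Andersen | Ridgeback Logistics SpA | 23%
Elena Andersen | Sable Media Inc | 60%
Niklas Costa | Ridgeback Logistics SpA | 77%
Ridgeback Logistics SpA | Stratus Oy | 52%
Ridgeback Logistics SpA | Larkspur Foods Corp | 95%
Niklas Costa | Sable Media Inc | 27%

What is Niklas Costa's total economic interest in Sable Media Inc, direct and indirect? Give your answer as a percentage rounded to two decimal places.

Niklas reaches Sable along 3 paths.
Direct stake: 27% = 27%.
Via Stratus: 34% × 9% = 3.06%.
Via Ridgeback → Stratus: 77% × 52% × 9% = 3.6036%.
Total: 27% + 3.06% + 3.6036% = 33.6636%.
Rounded: 33.66%.

33.66%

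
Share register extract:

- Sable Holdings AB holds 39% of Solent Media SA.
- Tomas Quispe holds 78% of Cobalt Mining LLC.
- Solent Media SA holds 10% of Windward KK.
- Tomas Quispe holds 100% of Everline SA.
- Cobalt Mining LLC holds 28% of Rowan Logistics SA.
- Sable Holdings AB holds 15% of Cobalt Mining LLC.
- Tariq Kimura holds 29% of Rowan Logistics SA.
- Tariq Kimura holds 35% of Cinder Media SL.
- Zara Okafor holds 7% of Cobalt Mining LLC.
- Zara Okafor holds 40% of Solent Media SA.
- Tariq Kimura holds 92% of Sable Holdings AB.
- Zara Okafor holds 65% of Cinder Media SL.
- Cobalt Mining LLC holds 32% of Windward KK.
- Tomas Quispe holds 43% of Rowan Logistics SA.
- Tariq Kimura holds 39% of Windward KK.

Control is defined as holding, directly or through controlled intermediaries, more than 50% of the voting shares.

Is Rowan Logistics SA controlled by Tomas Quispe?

Tomas holds 78% of Cobalt, so Tomas controls Cobalt.
Tomas and Cobalt together hold 43% + 28% = 71% of Rowan, so Tomas controls Rowan.

Yes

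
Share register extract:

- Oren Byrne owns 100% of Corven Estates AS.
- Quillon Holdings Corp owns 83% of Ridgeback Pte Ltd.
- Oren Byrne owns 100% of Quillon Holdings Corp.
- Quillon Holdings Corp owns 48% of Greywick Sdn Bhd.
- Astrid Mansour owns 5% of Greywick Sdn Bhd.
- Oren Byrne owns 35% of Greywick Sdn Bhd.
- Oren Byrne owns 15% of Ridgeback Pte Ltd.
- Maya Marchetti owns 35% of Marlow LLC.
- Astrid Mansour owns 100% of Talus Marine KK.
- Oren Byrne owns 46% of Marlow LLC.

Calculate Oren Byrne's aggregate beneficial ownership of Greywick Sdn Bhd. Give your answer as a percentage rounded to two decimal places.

Oren reaches Greywick along 2 paths.
Direct stake: 35% = 35%.
Via Quillon: 100% × 48% = 48%.
Total: 35% + 48% = 83%.
Rounded: 83.00%.

83.00%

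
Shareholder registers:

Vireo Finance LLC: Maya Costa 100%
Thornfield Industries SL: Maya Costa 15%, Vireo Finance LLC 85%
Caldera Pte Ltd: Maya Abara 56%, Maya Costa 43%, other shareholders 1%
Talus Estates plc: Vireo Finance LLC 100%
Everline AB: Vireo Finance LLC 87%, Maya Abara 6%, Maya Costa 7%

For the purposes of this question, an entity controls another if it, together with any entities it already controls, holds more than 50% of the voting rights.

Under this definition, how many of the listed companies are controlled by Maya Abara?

Maya Abara holds 56% of Caldera, so Maya Abara controls Caldera.
No other company's threshold is met.
Maya Abara controls 1 company.

1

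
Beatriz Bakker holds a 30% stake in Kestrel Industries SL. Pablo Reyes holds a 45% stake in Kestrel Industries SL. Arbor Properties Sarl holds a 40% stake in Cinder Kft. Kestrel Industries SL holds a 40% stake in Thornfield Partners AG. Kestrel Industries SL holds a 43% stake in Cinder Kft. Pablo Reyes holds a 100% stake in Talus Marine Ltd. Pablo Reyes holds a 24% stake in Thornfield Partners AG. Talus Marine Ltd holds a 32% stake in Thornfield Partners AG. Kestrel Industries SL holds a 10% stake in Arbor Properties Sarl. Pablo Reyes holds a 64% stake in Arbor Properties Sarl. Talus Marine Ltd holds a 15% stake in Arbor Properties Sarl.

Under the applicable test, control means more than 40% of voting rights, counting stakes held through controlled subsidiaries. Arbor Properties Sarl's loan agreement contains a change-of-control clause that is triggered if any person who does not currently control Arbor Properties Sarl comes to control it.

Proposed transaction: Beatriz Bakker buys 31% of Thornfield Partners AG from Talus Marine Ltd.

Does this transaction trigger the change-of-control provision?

The purchase adds only to Beatriz's holdings (Talus's stake shrinks), so Beatriz is the only person who could newly come to control Arbor.
Beatriz's largest direct stake is 30% in Kestrel, which does not meet the threshold, so Beatriz controls no company.
Neither Beatriz nor any entity Beatriz controls holds any voting interest in Arbor.
So before the transaction, Beatriz does not control Arbor.
After the purchase, Beatriz holds 31% of Thornfield directly, and Talus's stake falls to 1%.
Beatriz's side now holds 31% of Thornfield, not > 40%, so Beatriz still does not control Thornfield.
After the transaction, neither Beatriz nor any entity Beatriz controls holds a voting interest in Arbor, so Beatriz still does not control it.
No new person acquires control, so the clause is not triggered.

No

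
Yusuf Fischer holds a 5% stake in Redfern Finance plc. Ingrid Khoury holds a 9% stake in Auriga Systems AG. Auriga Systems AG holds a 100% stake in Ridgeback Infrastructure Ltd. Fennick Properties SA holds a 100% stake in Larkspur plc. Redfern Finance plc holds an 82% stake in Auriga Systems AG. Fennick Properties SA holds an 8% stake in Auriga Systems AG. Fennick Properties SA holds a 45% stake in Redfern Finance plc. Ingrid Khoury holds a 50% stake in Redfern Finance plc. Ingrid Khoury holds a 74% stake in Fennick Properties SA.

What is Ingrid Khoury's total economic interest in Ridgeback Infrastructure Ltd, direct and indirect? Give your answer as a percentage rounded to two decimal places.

Ingrid reaches Ridgeback along 4 paths.
Via Fennick → Auriga: 74% × 8% × 100% = 5.92%.
Via Fennick → Redfern → Auriga: 74% × 45% × 82% × 100% = 27.306%.
Via Redfern → Auriga: 50% × 82% × 100% = 41%.
Via Auriga: 9% × 100% = 9%.
Total: 5.92% + 27.306% + 41% + 9% = 83.226%.
Rounded: 83.23%.

83.23%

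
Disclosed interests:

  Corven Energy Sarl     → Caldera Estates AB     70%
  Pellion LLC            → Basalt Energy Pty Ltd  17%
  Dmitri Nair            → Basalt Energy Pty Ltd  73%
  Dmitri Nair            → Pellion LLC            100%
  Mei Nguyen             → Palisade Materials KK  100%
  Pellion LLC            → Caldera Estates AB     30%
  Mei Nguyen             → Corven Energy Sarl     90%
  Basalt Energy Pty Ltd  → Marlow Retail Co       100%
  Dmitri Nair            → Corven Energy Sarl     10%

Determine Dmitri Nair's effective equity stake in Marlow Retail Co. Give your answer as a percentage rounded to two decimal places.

Dmitri reaches Marlow along 2 paths.
Via Basalt: 73% × 100% = 73%.
Via Pellion → Basalt: 100% × 17% × 100% = 17%.
Total: 73% + 17% = 90%.
Rounded: 90.00%.

90.00%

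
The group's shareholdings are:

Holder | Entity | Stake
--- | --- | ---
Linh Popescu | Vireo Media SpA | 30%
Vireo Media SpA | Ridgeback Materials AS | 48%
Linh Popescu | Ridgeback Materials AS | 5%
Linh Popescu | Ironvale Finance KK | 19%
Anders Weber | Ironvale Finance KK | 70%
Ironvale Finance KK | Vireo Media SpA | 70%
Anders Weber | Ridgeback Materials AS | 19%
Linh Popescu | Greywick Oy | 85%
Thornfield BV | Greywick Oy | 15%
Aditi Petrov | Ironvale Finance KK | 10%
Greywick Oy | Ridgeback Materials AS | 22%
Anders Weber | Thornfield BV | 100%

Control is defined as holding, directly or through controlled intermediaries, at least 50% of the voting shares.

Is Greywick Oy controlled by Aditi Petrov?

No

Aditi's largest direct stake is 10% in Ironvale, which does not meet the threshold, so Aditi controls no company.
Neither Aditi nor any entity Aditi controls holds any voting interest in Greywick.
So Aditi does not control Greywick.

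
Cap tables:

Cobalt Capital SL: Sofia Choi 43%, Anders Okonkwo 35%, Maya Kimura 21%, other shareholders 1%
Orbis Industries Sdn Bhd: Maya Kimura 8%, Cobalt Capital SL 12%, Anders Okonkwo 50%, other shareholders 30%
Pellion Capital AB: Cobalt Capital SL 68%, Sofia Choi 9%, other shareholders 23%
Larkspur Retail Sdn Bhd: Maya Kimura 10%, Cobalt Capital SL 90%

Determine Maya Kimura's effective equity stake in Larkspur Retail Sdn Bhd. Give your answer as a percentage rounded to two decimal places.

28.90%

Maya reaches Larkspur along 2 paths.
Direct stake: 10% = 10%.
Via Cobalt: 21% × 90% = 18.9%.
Total: 10% + 18.9% = 28.9%.
Rounded: 28.90%.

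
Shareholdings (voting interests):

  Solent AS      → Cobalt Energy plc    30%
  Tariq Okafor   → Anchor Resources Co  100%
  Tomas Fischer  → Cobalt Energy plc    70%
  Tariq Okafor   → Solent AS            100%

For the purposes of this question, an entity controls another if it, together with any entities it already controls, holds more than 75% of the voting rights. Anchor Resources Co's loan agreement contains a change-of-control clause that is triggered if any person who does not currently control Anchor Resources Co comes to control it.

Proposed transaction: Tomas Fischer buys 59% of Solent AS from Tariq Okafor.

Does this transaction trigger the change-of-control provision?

No

The purchase adds only to Tomas's holdings (Tariq's stake shrinks), so Tomas is the only person who could newly come to control Anchor.
Tomas's largest direct stake is 70% in Cobalt, which does not meet the threshold, so Tomas controls no company.
Neither Tomas nor any entity Tomas controls holds any voting interest in Anchor.
So before the transaction, Tomas does not control Anchor.
After the purchase, Tomas holds 59% of Solent directly, and Tariq's stake falls to 41%.
Tomas's side now holds 59% of Solent, not > 75%, so Tomas still does not control Solent.
After the transaction, neither Tomas nor any entity Tomas controls holds a voting interest in Anchor, so Tomas still does not control it.
No new person acquires control, so the clause is not triggered.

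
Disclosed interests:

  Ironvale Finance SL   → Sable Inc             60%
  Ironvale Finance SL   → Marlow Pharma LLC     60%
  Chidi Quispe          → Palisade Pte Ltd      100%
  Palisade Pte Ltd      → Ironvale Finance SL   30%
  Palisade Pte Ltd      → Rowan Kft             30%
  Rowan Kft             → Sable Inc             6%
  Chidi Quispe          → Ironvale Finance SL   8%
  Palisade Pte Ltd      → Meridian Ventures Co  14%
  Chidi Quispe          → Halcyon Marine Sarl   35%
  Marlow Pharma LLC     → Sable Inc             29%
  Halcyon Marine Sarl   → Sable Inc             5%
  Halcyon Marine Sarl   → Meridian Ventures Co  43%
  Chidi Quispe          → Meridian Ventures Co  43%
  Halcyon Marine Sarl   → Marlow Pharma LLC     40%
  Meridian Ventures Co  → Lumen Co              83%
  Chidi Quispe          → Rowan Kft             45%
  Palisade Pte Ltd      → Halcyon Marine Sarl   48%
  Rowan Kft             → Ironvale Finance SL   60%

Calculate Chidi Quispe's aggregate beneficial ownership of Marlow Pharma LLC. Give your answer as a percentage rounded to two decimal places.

Chidi reaches Marlow along 6 paths.
Via Palisade → Halcyon: 100% × 48% × 40% = 19.2%.
Via Halcyon: 35% × 40% = 14%.
Via Palisade → Rowan → Ironvale: 100% × 30% × 60% × 60% = 10.8%.
Via Rowan → Ironvale: 45% × 60% × 60% = 16.2%.
Via Ironvale: 8% × 60% = 4.8%.
Via Palisade → Ironvale: 100% × 30% × 60% = 18%.
Total: 19.2% + 14% + 10.8% + 16.2% + 4.8% + 18% = 83%.
Rounded: 83.00%.

83.00%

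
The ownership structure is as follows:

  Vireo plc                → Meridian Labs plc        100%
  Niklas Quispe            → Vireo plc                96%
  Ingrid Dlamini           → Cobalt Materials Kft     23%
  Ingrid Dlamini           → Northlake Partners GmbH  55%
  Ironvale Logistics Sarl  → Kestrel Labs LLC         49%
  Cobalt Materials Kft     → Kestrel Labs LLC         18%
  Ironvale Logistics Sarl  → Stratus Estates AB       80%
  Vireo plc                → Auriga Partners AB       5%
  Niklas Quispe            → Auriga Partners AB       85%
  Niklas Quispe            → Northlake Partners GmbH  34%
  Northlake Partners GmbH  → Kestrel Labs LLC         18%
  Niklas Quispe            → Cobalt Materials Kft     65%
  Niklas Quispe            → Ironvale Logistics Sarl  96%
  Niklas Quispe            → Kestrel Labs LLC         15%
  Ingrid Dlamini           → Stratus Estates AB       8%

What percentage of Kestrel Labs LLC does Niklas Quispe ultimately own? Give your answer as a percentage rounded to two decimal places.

79.86%

Niklas reaches Kestrel along 4 paths.
Via Cobalt: 65% × 18% = 11.7%.
Via Ironvale: 96% × 49% = 47.04%.
Direct stake: 15% = 15%.
Via Northlake: 34% × 18% = 6.12%.
Total: 11.7% + 47.04% + 15% + 6.12% = 79.86%.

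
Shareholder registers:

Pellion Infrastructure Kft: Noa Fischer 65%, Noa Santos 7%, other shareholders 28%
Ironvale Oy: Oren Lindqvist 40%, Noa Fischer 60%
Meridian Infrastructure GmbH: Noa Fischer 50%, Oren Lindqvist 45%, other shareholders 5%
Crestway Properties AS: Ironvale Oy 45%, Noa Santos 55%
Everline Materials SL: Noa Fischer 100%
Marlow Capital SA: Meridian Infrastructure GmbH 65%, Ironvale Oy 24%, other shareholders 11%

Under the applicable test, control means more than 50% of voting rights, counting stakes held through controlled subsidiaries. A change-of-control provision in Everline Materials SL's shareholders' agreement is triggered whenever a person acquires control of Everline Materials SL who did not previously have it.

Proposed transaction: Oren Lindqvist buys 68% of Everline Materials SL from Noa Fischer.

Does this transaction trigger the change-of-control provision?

The purchase adds only to Oren's holdings (Noa Fischer's stake shrinks), so Oren is the only person who could newly come to control Everline.
Oren's largest direct stake is 45% in Meridian, which does not meet the threshold, so Oren controls no company.
Neither Oren nor any entity Oren controls holds any voting interest in Everline.
So before the transaction, Oren does not control Everline.
After the purchase, Oren holds 68% of Everline directly, and Noa Fischer's stake falls to 32%.
Oren holds 68% of Everline, so Oren controls Everline.
Oren did not control Everline before and does after, so the clause is triggered.

Yes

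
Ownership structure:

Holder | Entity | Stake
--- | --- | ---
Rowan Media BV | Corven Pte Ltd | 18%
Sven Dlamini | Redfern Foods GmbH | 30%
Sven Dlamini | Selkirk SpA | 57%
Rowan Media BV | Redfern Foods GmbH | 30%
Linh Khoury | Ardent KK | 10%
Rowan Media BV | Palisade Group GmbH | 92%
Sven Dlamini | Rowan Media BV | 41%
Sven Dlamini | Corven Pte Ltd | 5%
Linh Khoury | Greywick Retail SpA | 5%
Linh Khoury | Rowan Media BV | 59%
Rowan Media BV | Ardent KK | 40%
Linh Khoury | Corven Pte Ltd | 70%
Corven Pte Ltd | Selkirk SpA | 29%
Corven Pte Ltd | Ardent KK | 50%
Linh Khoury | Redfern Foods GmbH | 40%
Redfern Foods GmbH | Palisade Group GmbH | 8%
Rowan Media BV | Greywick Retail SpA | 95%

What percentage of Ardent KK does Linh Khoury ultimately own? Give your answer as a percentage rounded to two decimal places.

73.91%

Linh reaches Ardent along 4 paths.
Via Rowan: 59% × 40% = 23.6%.
Direct stake: 10% = 10%.
Via Corven: 70% × 50% = 35%.
Via Rowan → Corven: 59% × 18% × 50% = 5.31%.
Total: 23.6% + 10% + 35% + 5.31% = 73.91%.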